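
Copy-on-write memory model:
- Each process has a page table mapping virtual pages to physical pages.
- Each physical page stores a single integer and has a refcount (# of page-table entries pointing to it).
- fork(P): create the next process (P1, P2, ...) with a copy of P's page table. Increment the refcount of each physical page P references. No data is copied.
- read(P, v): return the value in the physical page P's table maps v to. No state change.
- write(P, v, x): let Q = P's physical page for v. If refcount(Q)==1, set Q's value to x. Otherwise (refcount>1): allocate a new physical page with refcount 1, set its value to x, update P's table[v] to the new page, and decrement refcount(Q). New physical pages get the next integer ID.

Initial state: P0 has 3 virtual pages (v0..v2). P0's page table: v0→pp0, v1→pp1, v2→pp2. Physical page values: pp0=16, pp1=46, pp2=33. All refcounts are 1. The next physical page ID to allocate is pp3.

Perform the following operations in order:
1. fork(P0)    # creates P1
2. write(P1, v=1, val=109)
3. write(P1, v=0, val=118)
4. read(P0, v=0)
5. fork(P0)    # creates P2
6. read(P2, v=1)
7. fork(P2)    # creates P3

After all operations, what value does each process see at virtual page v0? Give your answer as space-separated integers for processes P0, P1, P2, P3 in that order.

Answer: 16 118 16 16

Derivation:
Op 1: fork(P0) -> P1. 3 ppages; refcounts: pp0:2 pp1:2 pp2:2
Op 2: write(P1, v1, 109). refcount(pp1)=2>1 -> COPY to pp3. 4 ppages; refcounts: pp0:2 pp1:1 pp2:2 pp3:1
Op 3: write(P1, v0, 118). refcount(pp0)=2>1 -> COPY to pp4. 5 ppages; refcounts: pp0:1 pp1:1 pp2:2 pp3:1 pp4:1
Op 4: read(P0, v0) -> 16. No state change.
Op 5: fork(P0) -> P2. 5 ppages; refcounts: pp0:2 pp1:2 pp2:3 pp3:1 pp4:1
Op 6: read(P2, v1) -> 46. No state change.
Op 7: fork(P2) -> P3. 5 ppages; refcounts: pp0:3 pp1:3 pp2:4 pp3:1 pp4:1
P0: v0 -> pp0 = 16
P1: v0 -> pp4 = 118
P2: v0 -> pp0 = 16
P3: v0 -> pp0 = 16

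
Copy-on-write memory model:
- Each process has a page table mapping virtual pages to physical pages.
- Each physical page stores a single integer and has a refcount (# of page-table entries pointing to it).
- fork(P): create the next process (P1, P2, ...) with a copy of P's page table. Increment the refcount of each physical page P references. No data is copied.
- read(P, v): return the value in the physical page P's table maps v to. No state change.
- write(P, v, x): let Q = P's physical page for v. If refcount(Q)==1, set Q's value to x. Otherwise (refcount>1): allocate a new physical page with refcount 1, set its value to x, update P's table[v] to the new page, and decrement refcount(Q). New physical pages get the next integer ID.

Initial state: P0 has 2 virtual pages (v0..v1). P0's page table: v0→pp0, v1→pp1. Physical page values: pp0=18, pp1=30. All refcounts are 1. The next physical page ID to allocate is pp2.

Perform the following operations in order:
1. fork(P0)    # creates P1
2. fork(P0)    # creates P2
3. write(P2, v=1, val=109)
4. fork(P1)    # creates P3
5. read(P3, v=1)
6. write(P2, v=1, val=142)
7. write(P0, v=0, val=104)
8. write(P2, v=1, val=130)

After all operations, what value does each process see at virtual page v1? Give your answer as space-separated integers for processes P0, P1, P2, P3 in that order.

Answer: 30 30 130 30

Derivation:
Op 1: fork(P0) -> P1. 2 ppages; refcounts: pp0:2 pp1:2
Op 2: fork(P0) -> P2. 2 ppages; refcounts: pp0:3 pp1:3
Op 3: write(P2, v1, 109). refcount(pp1)=3>1 -> COPY to pp2. 3 ppages; refcounts: pp0:3 pp1:2 pp2:1
Op 4: fork(P1) -> P3. 3 ppages; refcounts: pp0:4 pp1:3 pp2:1
Op 5: read(P3, v1) -> 30. No state change.
Op 6: write(P2, v1, 142). refcount(pp2)=1 -> write in place. 3 ppages; refcounts: pp0:4 pp1:3 pp2:1
Op 7: write(P0, v0, 104). refcount(pp0)=4>1 -> COPY to pp3. 4 ppages; refcounts: pp0:3 pp1:3 pp2:1 pp3:1
Op 8: write(P2, v1, 130). refcount(pp2)=1 -> write in place. 4 ppages; refcounts: pp0:3 pp1:3 pp2:1 pp3:1
P0: v1 -> pp1 = 30
P1: v1 -> pp1 = 30
P2: v1 -> pp2 = 130
P3: v1 -> pp1 = 30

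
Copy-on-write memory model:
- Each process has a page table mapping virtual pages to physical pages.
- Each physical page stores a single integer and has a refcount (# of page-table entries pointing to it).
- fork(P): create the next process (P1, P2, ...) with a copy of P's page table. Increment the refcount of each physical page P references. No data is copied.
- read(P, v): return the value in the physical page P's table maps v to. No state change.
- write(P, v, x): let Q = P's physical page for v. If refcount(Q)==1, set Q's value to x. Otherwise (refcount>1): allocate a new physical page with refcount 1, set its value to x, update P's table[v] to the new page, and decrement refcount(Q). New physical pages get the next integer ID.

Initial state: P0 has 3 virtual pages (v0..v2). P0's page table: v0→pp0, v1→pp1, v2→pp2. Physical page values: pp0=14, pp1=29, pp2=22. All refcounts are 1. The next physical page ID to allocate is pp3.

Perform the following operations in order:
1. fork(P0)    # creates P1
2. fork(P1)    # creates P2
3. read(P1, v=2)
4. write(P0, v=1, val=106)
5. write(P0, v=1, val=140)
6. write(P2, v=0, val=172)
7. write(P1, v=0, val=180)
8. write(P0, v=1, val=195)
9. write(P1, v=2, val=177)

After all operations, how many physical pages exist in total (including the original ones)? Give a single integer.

Op 1: fork(P0) -> P1. 3 ppages; refcounts: pp0:2 pp1:2 pp2:2
Op 2: fork(P1) -> P2. 3 ppages; refcounts: pp0:3 pp1:3 pp2:3
Op 3: read(P1, v2) -> 22. No state change.
Op 4: write(P0, v1, 106). refcount(pp1)=3>1 -> COPY to pp3. 4 ppages; refcounts: pp0:3 pp1:2 pp2:3 pp3:1
Op 5: write(P0, v1, 140). refcount(pp3)=1 -> write in place. 4 ppages; refcounts: pp0:3 pp1:2 pp2:3 pp3:1
Op 6: write(P2, v0, 172). refcount(pp0)=3>1 -> COPY to pp4. 5 ppages; refcounts: pp0:2 pp1:2 pp2:3 pp3:1 pp4:1
Op 7: write(P1, v0, 180). refcount(pp0)=2>1 -> COPY to pp5. 6 ppages; refcounts: pp0:1 pp1:2 pp2:3 pp3:1 pp4:1 pp5:1
Op 8: write(P0, v1, 195). refcount(pp3)=1 -> write in place. 6 ppages; refcounts: pp0:1 pp1:2 pp2:3 pp3:1 pp4:1 pp5:1
Op 9: write(P1, v2, 177). refcount(pp2)=3>1 -> COPY to pp6. 7 ppages; refcounts: pp0:1 pp1:2 pp2:2 pp3:1 pp4:1 pp5:1 pp6:1

Answer: 7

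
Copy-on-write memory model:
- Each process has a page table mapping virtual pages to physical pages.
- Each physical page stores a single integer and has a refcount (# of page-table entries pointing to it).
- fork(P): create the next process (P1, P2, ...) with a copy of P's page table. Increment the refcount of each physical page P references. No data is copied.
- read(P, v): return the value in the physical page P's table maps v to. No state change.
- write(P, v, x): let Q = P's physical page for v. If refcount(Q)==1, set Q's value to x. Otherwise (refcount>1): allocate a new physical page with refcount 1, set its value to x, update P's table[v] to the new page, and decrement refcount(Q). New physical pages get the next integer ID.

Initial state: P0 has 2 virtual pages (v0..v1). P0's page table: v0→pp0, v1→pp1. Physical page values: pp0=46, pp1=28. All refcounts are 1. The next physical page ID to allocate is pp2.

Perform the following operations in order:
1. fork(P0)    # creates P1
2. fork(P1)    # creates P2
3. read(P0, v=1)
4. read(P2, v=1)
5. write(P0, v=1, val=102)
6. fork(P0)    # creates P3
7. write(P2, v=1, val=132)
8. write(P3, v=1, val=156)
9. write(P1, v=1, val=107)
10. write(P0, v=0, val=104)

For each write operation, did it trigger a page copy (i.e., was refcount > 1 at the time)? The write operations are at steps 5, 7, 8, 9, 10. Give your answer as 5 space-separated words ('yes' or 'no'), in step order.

Op 1: fork(P0) -> P1. 2 ppages; refcounts: pp0:2 pp1:2
Op 2: fork(P1) -> P2. 2 ppages; refcounts: pp0:3 pp1:3
Op 3: read(P0, v1) -> 28. No state change.
Op 4: read(P2, v1) -> 28. No state change.
Op 5: write(P0, v1, 102). refcount(pp1)=3>1 -> COPY to pp2. 3 ppages; refcounts: pp0:3 pp1:2 pp2:1
Op 6: fork(P0) -> P3. 3 ppages; refcounts: pp0:4 pp1:2 pp2:2
Op 7: write(P2, v1, 132). refcount(pp1)=2>1 -> COPY to pp3. 4 ppages; refcounts: pp0:4 pp1:1 pp2:2 pp3:1
Op 8: write(P3, v1, 156). refcount(pp2)=2>1 -> COPY to pp4. 5 ppages; refcounts: pp0:4 pp1:1 pp2:1 pp3:1 pp4:1
Op 9: write(P1, v1, 107). refcount(pp1)=1 -> write in place. 5 ppages; refcounts: pp0:4 pp1:1 pp2:1 pp3:1 pp4:1
Op 10: write(P0, v0, 104). refcount(pp0)=4>1 -> COPY to pp5. 6 ppages; refcounts: pp0:3 pp1:1 pp2:1 pp3:1 pp4:1 pp5:1

yes yes yes no yes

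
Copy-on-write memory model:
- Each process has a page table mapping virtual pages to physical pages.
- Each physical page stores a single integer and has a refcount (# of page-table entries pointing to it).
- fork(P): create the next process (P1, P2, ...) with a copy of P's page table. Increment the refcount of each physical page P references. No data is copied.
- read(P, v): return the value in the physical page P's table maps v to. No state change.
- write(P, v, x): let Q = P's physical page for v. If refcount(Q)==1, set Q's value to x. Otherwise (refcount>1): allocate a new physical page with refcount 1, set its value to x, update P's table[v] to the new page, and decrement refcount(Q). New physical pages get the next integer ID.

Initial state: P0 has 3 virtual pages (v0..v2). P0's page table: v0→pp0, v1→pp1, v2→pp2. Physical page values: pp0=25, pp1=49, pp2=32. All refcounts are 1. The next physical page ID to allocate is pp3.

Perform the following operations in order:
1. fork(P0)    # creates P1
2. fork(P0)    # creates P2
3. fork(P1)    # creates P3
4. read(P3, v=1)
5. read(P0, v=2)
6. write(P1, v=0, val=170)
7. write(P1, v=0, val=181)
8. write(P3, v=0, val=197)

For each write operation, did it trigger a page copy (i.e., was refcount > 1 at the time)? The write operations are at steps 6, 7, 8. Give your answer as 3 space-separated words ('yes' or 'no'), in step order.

Op 1: fork(P0) -> P1. 3 ppages; refcounts: pp0:2 pp1:2 pp2:2
Op 2: fork(P0) -> P2. 3 ppages; refcounts: pp0:3 pp1:3 pp2:3
Op 3: fork(P1) -> P3. 3 ppages; refcounts: pp0:4 pp1:4 pp2:4
Op 4: read(P3, v1) -> 49. No state change.
Op 5: read(P0, v2) -> 32. No state change.
Op 6: write(P1, v0, 170). refcount(pp0)=4>1 -> COPY to pp3. 4 ppages; refcounts: pp0:3 pp1:4 pp2:4 pp3:1
Op 7: write(P1, v0, 181). refcount(pp3)=1 -> write in place. 4 ppages; refcounts: pp0:3 pp1:4 pp2:4 pp3:1
Op 8: write(P3, v0, 197). refcount(pp0)=3>1 -> COPY to pp4. 5 ppages; refcounts: pp0:2 pp1:4 pp2:4 pp3:1 pp4:1

yes no yes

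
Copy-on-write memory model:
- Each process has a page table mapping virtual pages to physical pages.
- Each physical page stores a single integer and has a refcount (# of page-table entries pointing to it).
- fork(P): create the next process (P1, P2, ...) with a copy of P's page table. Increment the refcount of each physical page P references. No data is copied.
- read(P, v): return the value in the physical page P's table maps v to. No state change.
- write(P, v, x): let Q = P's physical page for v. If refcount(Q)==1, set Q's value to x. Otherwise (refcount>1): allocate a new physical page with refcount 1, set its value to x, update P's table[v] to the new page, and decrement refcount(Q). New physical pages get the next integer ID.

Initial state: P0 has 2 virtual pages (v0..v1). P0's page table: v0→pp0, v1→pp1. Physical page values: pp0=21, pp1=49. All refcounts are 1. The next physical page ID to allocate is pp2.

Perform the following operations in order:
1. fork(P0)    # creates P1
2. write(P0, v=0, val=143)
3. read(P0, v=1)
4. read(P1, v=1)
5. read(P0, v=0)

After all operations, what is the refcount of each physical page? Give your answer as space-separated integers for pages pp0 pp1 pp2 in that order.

Op 1: fork(P0) -> P1. 2 ppages; refcounts: pp0:2 pp1:2
Op 2: write(P0, v0, 143). refcount(pp0)=2>1 -> COPY to pp2. 3 ppages; refcounts: pp0:1 pp1:2 pp2:1
Op 3: read(P0, v1) -> 49. No state change.
Op 4: read(P1, v1) -> 49. No state change.
Op 5: read(P0, v0) -> 143. No state change.

Answer: 1 2 1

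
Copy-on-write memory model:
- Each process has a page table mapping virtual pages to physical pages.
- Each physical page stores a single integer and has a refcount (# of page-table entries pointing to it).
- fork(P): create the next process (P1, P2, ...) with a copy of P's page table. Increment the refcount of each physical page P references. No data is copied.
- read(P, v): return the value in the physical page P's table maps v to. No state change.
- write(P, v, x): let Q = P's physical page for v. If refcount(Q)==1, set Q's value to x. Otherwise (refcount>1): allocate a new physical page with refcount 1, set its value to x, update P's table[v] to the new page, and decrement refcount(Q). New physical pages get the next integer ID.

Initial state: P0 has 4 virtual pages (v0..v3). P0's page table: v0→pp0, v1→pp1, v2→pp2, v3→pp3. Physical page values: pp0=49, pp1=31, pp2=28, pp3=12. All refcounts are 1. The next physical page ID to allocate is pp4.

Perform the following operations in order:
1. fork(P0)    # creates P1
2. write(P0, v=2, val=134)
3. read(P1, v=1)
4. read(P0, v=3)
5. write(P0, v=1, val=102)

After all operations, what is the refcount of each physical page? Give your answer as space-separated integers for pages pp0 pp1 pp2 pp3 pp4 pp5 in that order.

Answer: 2 1 1 2 1 1

Derivation:
Op 1: fork(P0) -> P1. 4 ppages; refcounts: pp0:2 pp1:2 pp2:2 pp3:2
Op 2: write(P0, v2, 134). refcount(pp2)=2>1 -> COPY to pp4. 5 ppages; refcounts: pp0:2 pp1:2 pp2:1 pp3:2 pp4:1
Op 3: read(P1, v1) -> 31. No state change.
Op 4: read(P0, v3) -> 12. No state change.
Op 5: write(P0, v1, 102). refcount(pp1)=2>1 -> COPY to pp5. 6 ppages; refcounts: pp0:2 pp1:1 pp2:1 pp3:2 pp4:1 pp5:1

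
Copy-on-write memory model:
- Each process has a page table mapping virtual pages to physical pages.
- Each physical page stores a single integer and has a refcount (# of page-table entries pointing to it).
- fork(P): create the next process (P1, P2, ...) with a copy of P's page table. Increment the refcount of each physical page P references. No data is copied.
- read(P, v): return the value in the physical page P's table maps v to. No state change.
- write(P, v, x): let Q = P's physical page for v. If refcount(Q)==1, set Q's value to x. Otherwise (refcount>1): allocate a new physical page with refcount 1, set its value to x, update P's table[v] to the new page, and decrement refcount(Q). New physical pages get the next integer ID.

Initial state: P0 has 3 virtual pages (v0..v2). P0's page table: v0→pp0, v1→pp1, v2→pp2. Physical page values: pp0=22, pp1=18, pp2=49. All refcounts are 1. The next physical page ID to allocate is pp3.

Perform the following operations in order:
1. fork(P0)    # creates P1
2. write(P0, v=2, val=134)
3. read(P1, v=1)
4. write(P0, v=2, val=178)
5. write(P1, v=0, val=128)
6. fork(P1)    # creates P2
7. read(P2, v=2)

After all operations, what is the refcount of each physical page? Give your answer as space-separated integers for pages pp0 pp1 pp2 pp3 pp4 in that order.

Answer: 1 3 2 1 2

Derivation:
Op 1: fork(P0) -> P1. 3 ppages; refcounts: pp0:2 pp1:2 pp2:2
Op 2: write(P0, v2, 134). refcount(pp2)=2>1 -> COPY to pp3. 4 ppages; refcounts: pp0:2 pp1:2 pp2:1 pp3:1
Op 3: read(P1, v1) -> 18. No state change.
Op 4: write(P0, v2, 178). refcount(pp3)=1 -> write in place. 4 ppages; refcounts: pp0:2 pp1:2 pp2:1 pp3:1
Op 5: write(P1, v0, 128). refcount(pp0)=2>1 -> COPY to pp4. 5 ppages; refcounts: pp0:1 pp1:2 pp2:1 pp3:1 pp4:1
Op 6: fork(P1) -> P2. 5 ppages; refcounts: pp0:1 pp1:3 pp2:2 pp3:1 pp4:2
Op 7: read(P2, v2) -> 49. No state change.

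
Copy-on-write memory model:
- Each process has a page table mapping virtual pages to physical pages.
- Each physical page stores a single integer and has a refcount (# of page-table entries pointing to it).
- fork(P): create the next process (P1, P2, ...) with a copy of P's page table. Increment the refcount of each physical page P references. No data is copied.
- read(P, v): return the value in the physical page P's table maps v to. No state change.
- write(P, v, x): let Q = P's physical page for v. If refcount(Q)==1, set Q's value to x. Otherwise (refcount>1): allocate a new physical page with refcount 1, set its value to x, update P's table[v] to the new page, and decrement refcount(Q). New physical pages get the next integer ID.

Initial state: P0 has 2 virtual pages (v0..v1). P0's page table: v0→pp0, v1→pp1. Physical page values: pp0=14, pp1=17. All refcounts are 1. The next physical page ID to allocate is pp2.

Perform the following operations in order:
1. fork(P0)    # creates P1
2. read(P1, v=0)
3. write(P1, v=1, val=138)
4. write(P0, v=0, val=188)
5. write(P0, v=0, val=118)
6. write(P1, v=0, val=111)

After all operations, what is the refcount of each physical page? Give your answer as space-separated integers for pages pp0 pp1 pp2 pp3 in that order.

Op 1: fork(P0) -> P1. 2 ppages; refcounts: pp0:2 pp1:2
Op 2: read(P1, v0) -> 14. No state change.
Op 3: write(P1, v1, 138). refcount(pp1)=2>1 -> COPY to pp2. 3 ppages; refcounts: pp0:2 pp1:1 pp2:1
Op 4: write(P0, v0, 188). refcount(pp0)=2>1 -> COPY to pp3. 4 ppages; refcounts: pp0:1 pp1:1 pp2:1 pp3:1
Op 5: write(P0, v0, 118). refcount(pp3)=1 -> write in place. 4 ppages; refcounts: pp0:1 pp1:1 pp2:1 pp3:1
Op 6: write(P1, v0, 111). refcount(pp0)=1 -> write in place. 4 ppages; refcounts: pp0:1 pp1:1 pp2:1 pp3:1

Answer: 1 1 1 1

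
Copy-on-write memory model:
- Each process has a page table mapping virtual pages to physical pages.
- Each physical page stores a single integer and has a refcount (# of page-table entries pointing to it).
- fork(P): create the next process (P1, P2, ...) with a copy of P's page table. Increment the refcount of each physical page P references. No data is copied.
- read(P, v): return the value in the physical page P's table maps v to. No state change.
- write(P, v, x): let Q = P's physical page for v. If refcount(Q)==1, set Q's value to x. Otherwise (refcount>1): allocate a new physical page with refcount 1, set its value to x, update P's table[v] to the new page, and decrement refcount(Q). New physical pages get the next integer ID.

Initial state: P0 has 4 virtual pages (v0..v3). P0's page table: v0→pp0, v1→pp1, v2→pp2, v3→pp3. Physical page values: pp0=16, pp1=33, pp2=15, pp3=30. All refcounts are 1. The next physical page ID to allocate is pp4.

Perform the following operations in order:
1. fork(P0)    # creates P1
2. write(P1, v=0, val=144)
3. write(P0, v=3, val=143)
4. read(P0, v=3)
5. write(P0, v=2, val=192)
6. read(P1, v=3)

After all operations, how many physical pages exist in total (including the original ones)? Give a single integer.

Op 1: fork(P0) -> P1. 4 ppages; refcounts: pp0:2 pp1:2 pp2:2 pp3:2
Op 2: write(P1, v0, 144). refcount(pp0)=2>1 -> COPY to pp4. 5 ppages; refcounts: pp0:1 pp1:2 pp2:2 pp3:2 pp4:1
Op 3: write(P0, v3, 143). refcount(pp3)=2>1 -> COPY to pp5. 6 ppages; refcounts: pp0:1 pp1:2 pp2:2 pp3:1 pp4:1 pp5:1
Op 4: read(P0, v3) -> 143. No state change.
Op 5: write(P0, v2, 192). refcount(pp2)=2>1 -> COPY to pp6. 7 ppages; refcounts: pp0:1 pp1:2 pp2:1 pp3:1 pp4:1 pp5:1 pp6:1
Op 6: read(P1, v3) -> 30. No state change.

Answer: 7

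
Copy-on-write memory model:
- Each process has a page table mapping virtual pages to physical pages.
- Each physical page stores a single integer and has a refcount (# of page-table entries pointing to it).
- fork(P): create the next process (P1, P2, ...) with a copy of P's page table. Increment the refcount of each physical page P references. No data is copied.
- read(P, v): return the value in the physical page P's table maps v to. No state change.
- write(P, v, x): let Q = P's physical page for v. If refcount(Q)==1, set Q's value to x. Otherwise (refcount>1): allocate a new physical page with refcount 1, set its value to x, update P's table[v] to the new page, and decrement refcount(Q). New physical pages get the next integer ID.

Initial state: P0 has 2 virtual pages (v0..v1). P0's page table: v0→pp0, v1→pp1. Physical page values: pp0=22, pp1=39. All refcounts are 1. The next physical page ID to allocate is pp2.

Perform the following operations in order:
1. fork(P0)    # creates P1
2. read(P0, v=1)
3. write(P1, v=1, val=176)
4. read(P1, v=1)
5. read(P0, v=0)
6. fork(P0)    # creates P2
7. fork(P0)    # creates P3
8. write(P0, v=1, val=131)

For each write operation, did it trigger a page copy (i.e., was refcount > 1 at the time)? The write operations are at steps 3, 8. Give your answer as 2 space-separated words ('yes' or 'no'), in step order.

Op 1: fork(P0) -> P1. 2 ppages; refcounts: pp0:2 pp1:2
Op 2: read(P0, v1) -> 39. No state change.
Op 3: write(P1, v1, 176). refcount(pp1)=2>1 -> COPY to pp2. 3 ppages; refcounts: pp0:2 pp1:1 pp2:1
Op 4: read(P1, v1) -> 176. No state change.
Op 5: read(P0, v0) -> 22. No state change.
Op 6: fork(P0) -> P2. 3 ppages; refcounts: pp0:3 pp1:2 pp2:1
Op 7: fork(P0) -> P3. 3 ppages; refcounts: pp0:4 pp1:3 pp2:1
Op 8: write(P0, v1, 131). refcount(pp1)=3>1 -> COPY to pp3. 4 ppages; refcounts: pp0:4 pp1:2 pp2:1 pp3:1

yes yes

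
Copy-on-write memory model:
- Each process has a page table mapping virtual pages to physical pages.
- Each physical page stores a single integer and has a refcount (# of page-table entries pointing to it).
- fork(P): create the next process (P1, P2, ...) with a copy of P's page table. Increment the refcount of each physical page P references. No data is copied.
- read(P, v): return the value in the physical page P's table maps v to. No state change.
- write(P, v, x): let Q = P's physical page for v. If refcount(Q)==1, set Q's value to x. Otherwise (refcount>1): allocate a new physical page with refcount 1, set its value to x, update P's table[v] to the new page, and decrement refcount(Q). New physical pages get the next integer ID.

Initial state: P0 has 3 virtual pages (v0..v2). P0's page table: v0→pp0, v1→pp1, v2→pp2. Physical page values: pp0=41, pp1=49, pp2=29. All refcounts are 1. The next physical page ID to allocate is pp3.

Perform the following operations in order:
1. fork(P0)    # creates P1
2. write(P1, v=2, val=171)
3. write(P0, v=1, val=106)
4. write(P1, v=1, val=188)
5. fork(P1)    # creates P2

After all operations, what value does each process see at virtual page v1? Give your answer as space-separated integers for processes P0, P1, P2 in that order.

Op 1: fork(P0) -> P1. 3 ppages; refcounts: pp0:2 pp1:2 pp2:2
Op 2: write(P1, v2, 171). refcount(pp2)=2>1 -> COPY to pp3. 4 ppages; refcounts: pp0:2 pp1:2 pp2:1 pp3:1
Op 3: write(P0, v1, 106). refcount(pp1)=2>1 -> COPY to pp4. 5 ppages; refcounts: pp0:2 pp1:1 pp2:1 pp3:1 pp4:1
Op 4: write(P1, v1, 188). refcount(pp1)=1 -> write in place. 5 ppages; refcounts: pp0:2 pp1:1 pp2:1 pp3:1 pp4:1
Op 5: fork(P1) -> P2. 5 ppages; refcounts: pp0:3 pp1:2 pp2:1 pp3:2 pp4:1
P0: v1 -> pp4 = 106
P1: v1 -> pp1 = 188
P2: v1 -> pp1 = 188

Answer: 106 188 188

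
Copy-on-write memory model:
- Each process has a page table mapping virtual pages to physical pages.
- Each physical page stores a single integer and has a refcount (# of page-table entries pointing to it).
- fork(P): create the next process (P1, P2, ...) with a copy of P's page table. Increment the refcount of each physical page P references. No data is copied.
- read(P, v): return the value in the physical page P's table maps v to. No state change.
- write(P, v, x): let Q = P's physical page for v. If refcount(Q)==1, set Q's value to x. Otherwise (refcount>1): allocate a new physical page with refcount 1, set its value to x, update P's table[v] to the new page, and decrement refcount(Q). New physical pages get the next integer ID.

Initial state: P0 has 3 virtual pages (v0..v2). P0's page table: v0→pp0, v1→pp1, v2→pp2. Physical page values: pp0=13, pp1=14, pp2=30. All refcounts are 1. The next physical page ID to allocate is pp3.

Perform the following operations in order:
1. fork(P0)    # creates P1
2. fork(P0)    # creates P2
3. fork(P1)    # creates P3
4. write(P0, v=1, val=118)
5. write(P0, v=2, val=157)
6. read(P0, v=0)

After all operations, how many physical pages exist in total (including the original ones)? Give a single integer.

Answer: 5

Derivation:
Op 1: fork(P0) -> P1. 3 ppages; refcounts: pp0:2 pp1:2 pp2:2
Op 2: fork(P0) -> P2. 3 ppages; refcounts: pp0:3 pp1:3 pp2:3
Op 3: fork(P1) -> P3. 3 ppages; refcounts: pp0:4 pp1:4 pp2:4
Op 4: write(P0, v1, 118). refcount(pp1)=4>1 -> COPY to pp3. 4 ppages; refcounts: pp0:4 pp1:3 pp2:4 pp3:1
Op 5: write(P0, v2, 157). refcount(pp2)=4>1 -> COPY to pp4. 5 ppages; refcounts: pp0:4 pp1:3 pp2:3 pp3:1 pp4:1
Op 6: read(P0, v0) -> 13. No state change.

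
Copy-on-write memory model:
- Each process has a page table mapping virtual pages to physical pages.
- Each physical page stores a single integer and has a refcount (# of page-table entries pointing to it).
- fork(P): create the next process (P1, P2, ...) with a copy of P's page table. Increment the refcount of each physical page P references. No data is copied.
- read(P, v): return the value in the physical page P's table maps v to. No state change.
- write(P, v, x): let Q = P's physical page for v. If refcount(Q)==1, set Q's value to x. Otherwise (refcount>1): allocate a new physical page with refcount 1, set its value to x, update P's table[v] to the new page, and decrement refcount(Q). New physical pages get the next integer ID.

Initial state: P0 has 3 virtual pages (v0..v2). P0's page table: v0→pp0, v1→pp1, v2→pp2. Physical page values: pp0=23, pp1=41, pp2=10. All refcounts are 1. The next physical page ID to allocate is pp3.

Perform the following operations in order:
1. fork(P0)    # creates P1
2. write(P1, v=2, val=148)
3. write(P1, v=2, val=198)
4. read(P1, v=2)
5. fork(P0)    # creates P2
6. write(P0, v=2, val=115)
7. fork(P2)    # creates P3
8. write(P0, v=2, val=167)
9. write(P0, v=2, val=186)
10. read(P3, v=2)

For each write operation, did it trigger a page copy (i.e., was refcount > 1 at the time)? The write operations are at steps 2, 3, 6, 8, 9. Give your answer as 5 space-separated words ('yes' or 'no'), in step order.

Op 1: fork(P0) -> P1. 3 ppages; refcounts: pp0:2 pp1:2 pp2:2
Op 2: write(P1, v2, 148). refcount(pp2)=2>1 -> COPY to pp3. 4 ppages; refcounts: pp0:2 pp1:2 pp2:1 pp3:1
Op 3: write(P1, v2, 198). refcount(pp3)=1 -> write in place. 4 ppages; refcounts: pp0:2 pp1:2 pp2:1 pp3:1
Op 4: read(P1, v2) -> 198. No state change.
Op 5: fork(P0) -> P2. 4 ppages; refcounts: pp0:3 pp1:3 pp2:2 pp3:1
Op 6: write(P0, v2, 115). refcount(pp2)=2>1 -> COPY to pp4. 5 ppages; refcounts: pp0:3 pp1:3 pp2:1 pp3:1 pp4:1
Op 7: fork(P2) -> P3. 5 ppages; refcounts: pp0:4 pp1:4 pp2:2 pp3:1 pp4:1
Op 8: write(P0, v2, 167). refcount(pp4)=1 -> write in place. 5 ppages; refcounts: pp0:4 pp1:4 pp2:2 pp3:1 pp4:1
Op 9: write(P0, v2, 186). refcount(pp4)=1 -> write in place. 5 ppages; refcounts: pp0:4 pp1:4 pp2:2 pp3:1 pp4:1
Op 10: read(P3, v2) -> 10. No state change.

yes no yes no no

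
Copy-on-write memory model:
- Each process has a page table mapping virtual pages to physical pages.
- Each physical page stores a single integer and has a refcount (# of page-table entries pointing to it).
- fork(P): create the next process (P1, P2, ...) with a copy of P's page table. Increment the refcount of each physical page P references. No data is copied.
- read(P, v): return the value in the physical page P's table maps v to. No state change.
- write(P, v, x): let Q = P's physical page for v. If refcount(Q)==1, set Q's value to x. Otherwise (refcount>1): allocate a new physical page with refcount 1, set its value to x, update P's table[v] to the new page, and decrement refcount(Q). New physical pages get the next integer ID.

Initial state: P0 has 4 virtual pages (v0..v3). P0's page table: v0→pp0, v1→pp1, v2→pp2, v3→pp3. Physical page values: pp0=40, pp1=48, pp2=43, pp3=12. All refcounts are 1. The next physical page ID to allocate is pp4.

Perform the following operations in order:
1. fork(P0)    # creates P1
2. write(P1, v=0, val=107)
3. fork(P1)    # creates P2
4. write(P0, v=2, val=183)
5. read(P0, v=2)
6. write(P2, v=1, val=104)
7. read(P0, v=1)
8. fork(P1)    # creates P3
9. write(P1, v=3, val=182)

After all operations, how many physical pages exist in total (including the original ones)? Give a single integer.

Op 1: fork(P0) -> P1. 4 ppages; refcounts: pp0:2 pp1:2 pp2:2 pp3:2
Op 2: write(P1, v0, 107). refcount(pp0)=2>1 -> COPY to pp4. 5 ppages; refcounts: pp0:1 pp1:2 pp2:2 pp3:2 pp4:1
Op 3: fork(P1) -> P2. 5 ppages; refcounts: pp0:1 pp1:3 pp2:3 pp3:3 pp4:2
Op 4: write(P0, v2, 183). refcount(pp2)=3>1 -> COPY to pp5. 6 ppages; refcounts: pp0:1 pp1:3 pp2:2 pp3:3 pp4:2 pp5:1
Op 5: read(P0, v2) -> 183. No state change.
Op 6: write(P2, v1, 104). refcount(pp1)=3>1 -> COPY to pp6. 7 ppages; refcounts: pp0:1 pp1:2 pp2:2 pp3:3 pp4:2 pp5:1 pp6:1
Op 7: read(P0, v1) -> 48. No state change.
Op 8: fork(P1) -> P3. 7 ppages; refcounts: pp0:1 pp1:3 pp2:3 pp3:4 pp4:3 pp5:1 pp6:1
Op 9: write(P1, v3, 182). refcount(pp3)=4>1 -> COPY to pp7. 8 ppages; refcounts: pp0:1 pp1:3 pp2:3 pp3:3 pp4:3 pp5:1 pp6:1 pp7:1

Answer: 8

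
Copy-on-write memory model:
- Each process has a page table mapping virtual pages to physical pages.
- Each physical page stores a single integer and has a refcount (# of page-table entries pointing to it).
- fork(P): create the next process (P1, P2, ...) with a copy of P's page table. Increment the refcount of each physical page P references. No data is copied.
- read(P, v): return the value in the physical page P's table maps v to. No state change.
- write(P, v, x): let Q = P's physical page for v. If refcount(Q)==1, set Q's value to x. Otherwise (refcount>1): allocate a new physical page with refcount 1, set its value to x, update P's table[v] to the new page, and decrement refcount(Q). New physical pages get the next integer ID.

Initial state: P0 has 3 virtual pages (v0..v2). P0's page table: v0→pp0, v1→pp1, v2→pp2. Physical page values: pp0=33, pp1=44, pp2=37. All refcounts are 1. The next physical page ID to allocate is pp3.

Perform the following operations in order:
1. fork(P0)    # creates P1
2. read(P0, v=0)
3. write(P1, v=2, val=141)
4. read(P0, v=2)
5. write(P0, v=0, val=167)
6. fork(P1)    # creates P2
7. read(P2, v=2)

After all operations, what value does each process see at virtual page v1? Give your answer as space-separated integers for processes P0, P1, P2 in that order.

Answer: 44 44 44

Derivation:
Op 1: fork(P0) -> P1. 3 ppages; refcounts: pp0:2 pp1:2 pp2:2
Op 2: read(P0, v0) -> 33. No state change.
Op 3: write(P1, v2, 141). refcount(pp2)=2>1 -> COPY to pp3. 4 ppages; refcounts: pp0:2 pp1:2 pp2:1 pp3:1
Op 4: read(P0, v2) -> 37. No state change.
Op 5: write(P0, v0, 167). refcount(pp0)=2>1 -> COPY to pp4. 5 ppages; refcounts: pp0:1 pp1:2 pp2:1 pp3:1 pp4:1
Op 6: fork(P1) -> P2. 5 ppages; refcounts: pp0:2 pp1:3 pp2:1 pp3:2 pp4:1
Op 7: read(P2, v2) -> 141. No state change.
P0: v1 -> pp1 = 44
P1: v1 -> pp1 = 44
P2: v1 -> pp1 = 44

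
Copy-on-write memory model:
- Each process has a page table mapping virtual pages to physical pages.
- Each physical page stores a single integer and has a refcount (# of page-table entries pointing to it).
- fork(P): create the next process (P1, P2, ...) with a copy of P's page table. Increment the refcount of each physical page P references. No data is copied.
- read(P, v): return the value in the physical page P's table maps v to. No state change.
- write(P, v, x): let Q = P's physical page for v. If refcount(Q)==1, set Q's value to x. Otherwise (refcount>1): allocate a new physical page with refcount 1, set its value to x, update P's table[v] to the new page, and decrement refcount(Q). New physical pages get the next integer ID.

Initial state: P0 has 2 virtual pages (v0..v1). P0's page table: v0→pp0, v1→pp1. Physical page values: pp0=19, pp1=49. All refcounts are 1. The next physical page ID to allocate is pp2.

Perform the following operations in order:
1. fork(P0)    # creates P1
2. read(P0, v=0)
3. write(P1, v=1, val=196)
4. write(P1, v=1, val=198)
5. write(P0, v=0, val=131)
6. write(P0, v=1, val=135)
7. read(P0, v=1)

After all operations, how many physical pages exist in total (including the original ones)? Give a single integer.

Answer: 4

Derivation:
Op 1: fork(P0) -> P1. 2 ppages; refcounts: pp0:2 pp1:2
Op 2: read(P0, v0) -> 19. No state change.
Op 3: write(P1, v1, 196). refcount(pp1)=2>1 -> COPY to pp2. 3 ppages; refcounts: pp0:2 pp1:1 pp2:1
Op 4: write(P1, v1, 198). refcount(pp2)=1 -> write in place. 3 ppages; refcounts: pp0:2 pp1:1 pp2:1
Op 5: write(P0, v0, 131). refcount(pp0)=2>1 -> COPY to pp3. 4 ppages; refcounts: pp0:1 pp1:1 pp2:1 pp3:1
Op 6: write(P0, v1, 135). refcount(pp1)=1 -> write in place. 4 ppages; refcounts: pp0:1 pp1:1 pp2:1 pp3:1
Op 7: read(P0, v1) -> 135. No state change.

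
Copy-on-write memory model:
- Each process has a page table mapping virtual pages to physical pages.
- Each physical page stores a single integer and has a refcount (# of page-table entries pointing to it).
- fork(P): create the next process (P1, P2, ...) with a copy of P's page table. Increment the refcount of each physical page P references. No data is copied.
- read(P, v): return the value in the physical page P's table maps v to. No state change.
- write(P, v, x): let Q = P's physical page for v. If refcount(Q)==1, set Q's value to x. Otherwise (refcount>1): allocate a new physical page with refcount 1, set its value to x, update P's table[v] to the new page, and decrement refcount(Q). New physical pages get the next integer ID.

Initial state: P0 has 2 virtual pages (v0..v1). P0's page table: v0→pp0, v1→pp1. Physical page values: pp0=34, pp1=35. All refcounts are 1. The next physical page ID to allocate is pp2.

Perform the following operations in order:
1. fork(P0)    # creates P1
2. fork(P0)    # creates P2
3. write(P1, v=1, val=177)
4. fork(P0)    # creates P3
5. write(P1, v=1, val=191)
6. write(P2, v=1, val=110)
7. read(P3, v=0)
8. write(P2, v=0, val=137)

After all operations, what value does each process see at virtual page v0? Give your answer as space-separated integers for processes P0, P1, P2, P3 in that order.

Answer: 34 34 137 34

Derivation:
Op 1: fork(P0) -> P1. 2 ppages; refcounts: pp0:2 pp1:2
Op 2: fork(P0) -> P2. 2 ppages; refcounts: pp0:3 pp1:3
Op 3: write(P1, v1, 177). refcount(pp1)=3>1 -> COPY to pp2. 3 ppages; refcounts: pp0:3 pp1:2 pp2:1
Op 4: fork(P0) -> P3. 3 ppages; refcounts: pp0:4 pp1:3 pp2:1
Op 5: write(P1, v1, 191). refcount(pp2)=1 -> write in place. 3 ppages; refcounts: pp0:4 pp1:3 pp2:1
Op 6: write(P2, v1, 110). refcount(pp1)=3>1 -> COPY to pp3. 4 ppages; refcounts: pp0:4 pp1:2 pp2:1 pp3:1
Op 7: read(P3, v0) -> 34. No state change.
Op 8: write(P2, v0, 137). refcount(pp0)=4>1 -> COPY to pp4. 5 ppages; refcounts: pp0:3 pp1:2 pp2:1 pp3:1 pp4:1
P0: v0 -> pp0 = 34
P1: v0 -> pp0 = 34
P2: v0 -> pp4 = 137
P3: v0 -> pp0 = 34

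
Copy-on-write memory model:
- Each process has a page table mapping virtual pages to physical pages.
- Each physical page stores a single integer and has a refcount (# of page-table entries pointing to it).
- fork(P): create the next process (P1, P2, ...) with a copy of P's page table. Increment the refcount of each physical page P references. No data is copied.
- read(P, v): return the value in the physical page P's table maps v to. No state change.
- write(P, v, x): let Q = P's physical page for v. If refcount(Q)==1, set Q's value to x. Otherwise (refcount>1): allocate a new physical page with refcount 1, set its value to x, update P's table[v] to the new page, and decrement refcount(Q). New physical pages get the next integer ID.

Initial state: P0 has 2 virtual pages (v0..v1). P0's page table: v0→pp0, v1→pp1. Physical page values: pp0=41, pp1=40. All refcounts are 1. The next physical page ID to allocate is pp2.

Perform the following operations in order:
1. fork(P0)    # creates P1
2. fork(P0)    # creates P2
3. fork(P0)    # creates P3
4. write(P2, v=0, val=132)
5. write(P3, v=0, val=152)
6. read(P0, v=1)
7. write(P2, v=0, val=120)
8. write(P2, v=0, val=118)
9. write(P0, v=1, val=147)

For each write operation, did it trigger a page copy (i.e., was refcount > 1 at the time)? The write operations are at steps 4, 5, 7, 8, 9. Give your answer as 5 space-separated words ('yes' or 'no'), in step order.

Op 1: fork(P0) -> P1. 2 ppages; refcounts: pp0:2 pp1:2
Op 2: fork(P0) -> P2. 2 ppages; refcounts: pp0:3 pp1:3
Op 3: fork(P0) -> P3. 2 ppages; refcounts: pp0:4 pp1:4
Op 4: write(P2, v0, 132). refcount(pp0)=4>1 -> COPY to pp2. 3 ppages; refcounts: pp0:3 pp1:4 pp2:1
Op 5: write(P3, v0, 152). refcount(pp0)=3>1 -> COPY to pp3. 4 ppages; refcounts: pp0:2 pp1:4 pp2:1 pp3:1
Op 6: read(P0, v1) -> 40. No state change.
Op 7: write(P2, v0, 120). refcount(pp2)=1 -> write in place. 4 ppages; refcounts: pp0:2 pp1:4 pp2:1 pp3:1
Op 8: write(P2, v0, 118). refcount(pp2)=1 -> write in place. 4 ppages; refcounts: pp0:2 pp1:4 pp2:1 pp3:1
Op 9: write(P0, v1, 147). refcount(pp1)=4>1 -> COPY to pp4. 5 ppages; refcounts: pp0:2 pp1:3 pp2:1 pp3:1 pp4:1

yes yes no no yes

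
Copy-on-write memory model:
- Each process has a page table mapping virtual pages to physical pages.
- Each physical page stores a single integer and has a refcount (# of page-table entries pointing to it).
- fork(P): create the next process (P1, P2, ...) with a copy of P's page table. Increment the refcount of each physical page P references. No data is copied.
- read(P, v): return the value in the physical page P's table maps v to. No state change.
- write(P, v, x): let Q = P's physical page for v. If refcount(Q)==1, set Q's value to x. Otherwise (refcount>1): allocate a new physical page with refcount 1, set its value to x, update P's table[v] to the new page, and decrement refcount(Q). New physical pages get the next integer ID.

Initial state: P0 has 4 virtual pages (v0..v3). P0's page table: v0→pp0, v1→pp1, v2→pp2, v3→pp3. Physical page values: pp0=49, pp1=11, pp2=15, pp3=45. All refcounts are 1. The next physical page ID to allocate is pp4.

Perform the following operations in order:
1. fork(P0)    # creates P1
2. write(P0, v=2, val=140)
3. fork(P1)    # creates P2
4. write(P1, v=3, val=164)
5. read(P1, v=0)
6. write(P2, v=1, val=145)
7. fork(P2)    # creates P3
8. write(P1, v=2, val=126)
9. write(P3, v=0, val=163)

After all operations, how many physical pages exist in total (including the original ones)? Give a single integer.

Op 1: fork(P0) -> P1. 4 ppages; refcounts: pp0:2 pp1:2 pp2:2 pp3:2
Op 2: write(P0, v2, 140). refcount(pp2)=2>1 -> COPY to pp4. 5 ppages; refcounts: pp0:2 pp1:2 pp2:1 pp3:2 pp4:1
Op 3: fork(P1) -> P2. 5 ppages; refcounts: pp0:3 pp1:3 pp2:2 pp3:3 pp4:1
Op 4: write(P1, v3, 164). refcount(pp3)=3>1 -> COPY to pp5. 6 ppages; refcounts: pp0:3 pp1:3 pp2:2 pp3:2 pp4:1 pp5:1
Op 5: read(P1, v0) -> 49. No state change.
Op 6: write(P2, v1, 145). refcount(pp1)=3>1 -> COPY to pp6. 7 ppages; refcounts: pp0:3 pp1:2 pp2:2 pp3:2 pp4:1 pp5:1 pp6:1
Op 7: fork(P2) -> P3. 7 ppages; refcounts: pp0:4 pp1:2 pp2:3 pp3:3 pp4:1 pp5:1 pp6:2
Op 8: write(P1, v2, 126). refcount(pp2)=3>1 -> COPY to pp7. 8 ppages; refcounts: pp0:4 pp1:2 pp2:2 pp3:3 pp4:1 pp5:1 pp6:2 pp7:1
Op 9: write(P3, v0, 163). refcount(pp0)=4>1 -> COPY to pp8. 9 ppages; refcounts: pp0:3 pp1:2 pp2:2 pp3:3 pp4:1 pp5:1 pp6:2 pp7:1 pp8:1

Answer: 9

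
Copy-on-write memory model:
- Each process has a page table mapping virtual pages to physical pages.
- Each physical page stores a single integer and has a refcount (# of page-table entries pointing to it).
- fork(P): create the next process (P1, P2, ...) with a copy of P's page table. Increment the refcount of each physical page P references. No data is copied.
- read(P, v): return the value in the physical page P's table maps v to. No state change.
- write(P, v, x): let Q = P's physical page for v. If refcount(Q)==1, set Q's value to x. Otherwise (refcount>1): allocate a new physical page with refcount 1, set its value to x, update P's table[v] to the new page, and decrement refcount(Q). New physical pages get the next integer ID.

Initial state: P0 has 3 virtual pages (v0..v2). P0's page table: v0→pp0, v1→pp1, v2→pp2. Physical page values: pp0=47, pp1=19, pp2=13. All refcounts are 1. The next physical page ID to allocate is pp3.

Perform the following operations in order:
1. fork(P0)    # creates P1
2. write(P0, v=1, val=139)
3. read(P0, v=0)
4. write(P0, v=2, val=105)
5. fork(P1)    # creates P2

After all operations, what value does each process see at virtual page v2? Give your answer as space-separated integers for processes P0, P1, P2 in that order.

Answer: 105 13 13

Derivation:
Op 1: fork(P0) -> P1. 3 ppages; refcounts: pp0:2 pp1:2 pp2:2
Op 2: write(P0, v1, 139). refcount(pp1)=2>1 -> COPY to pp3. 4 ppages; refcounts: pp0:2 pp1:1 pp2:2 pp3:1
Op 3: read(P0, v0) -> 47. No state change.
Op 4: write(P0, v2, 105). refcount(pp2)=2>1 -> COPY to pp4. 5 ppages; refcounts: pp0:2 pp1:1 pp2:1 pp3:1 pp4:1
Op 5: fork(P1) -> P2. 5 ppages; refcounts: pp0:3 pp1:2 pp2:2 pp3:1 pp4:1
P0: v2 -> pp4 = 105
P1: v2 -> pp2 = 13
P2: v2 -> pp2 = 13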